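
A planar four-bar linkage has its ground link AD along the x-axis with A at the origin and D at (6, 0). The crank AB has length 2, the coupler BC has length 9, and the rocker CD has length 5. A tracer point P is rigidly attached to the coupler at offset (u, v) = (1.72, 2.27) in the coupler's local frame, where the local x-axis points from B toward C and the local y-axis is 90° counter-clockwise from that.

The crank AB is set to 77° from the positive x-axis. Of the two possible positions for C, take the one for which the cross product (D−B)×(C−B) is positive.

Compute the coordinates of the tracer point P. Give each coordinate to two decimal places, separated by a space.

1.67 4.52

A=(0,0), D=(6.00,0)
B = A + 2.00·(cos77°, sin77°) = (0.4499, 1.9487)
|BD| = 5.8823
circle(B,9.00) ∩ circle(D,5.00): a=7.7012, h=4.6574
  candidates: C₊=(9.2592,3.7918) cross=27.396; C₋=(6.1733,-4.9970) cross=-27.396
  mode + wants cross > 0 → take C=(9.2592,3.7918) (cross=27.396)
ex = (C−B)/|BC| = (0.9788,0.2048); ey = (-0.2048,0.9788)
P = B + 1.72·ex + 2.27·ey = (1.6686,4.5229)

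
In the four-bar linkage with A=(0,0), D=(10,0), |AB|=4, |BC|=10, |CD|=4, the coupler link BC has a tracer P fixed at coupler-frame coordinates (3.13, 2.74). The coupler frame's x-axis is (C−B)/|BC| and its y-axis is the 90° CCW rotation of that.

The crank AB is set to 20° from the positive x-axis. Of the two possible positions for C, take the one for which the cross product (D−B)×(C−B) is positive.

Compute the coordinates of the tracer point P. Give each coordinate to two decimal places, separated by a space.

6.89 4.11

A=(0,0), D=(10.00,0)
B = A + 4.00·(cos20°, sin20°) = (3.7588, 1.3681)
|BD| = 6.3894
circle(B,10.00) ∩ circle(D,4.00): a=9.7681, h=2.1412
  candidates: C₊=(13.7588,1.3681) cross=13.681; C₋=(12.8419,-2.8149) cross=-13.681
  mode + wants cross > 0 → take C=(13.7588,1.3681) (cross=13.681)
ex = (C−B)/|BC| = (1.0000,-0.0000); ey = (0.0000,1.0000)
P = B + 3.13·ex + 2.74·ey = (6.8888,4.1081)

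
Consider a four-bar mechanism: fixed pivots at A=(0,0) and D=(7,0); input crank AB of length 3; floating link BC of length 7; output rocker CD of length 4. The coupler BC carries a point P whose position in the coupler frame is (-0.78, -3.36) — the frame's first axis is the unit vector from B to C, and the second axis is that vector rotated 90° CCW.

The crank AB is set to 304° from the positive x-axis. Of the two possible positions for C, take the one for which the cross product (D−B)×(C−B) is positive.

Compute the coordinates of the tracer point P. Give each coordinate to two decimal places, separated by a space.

4.19 -4.85

A=(0,0), D=(7.00,0)
B = A + 3.00·(cos304°, sin304°) = (1.6776, -2.4871)
|BD| = 5.8749
circle(B,7.00) ∩ circle(D,4.00): a=5.7460, h=3.9979
  candidates: C₊=(5.1908,3.5674) cross=23.487; C₋=(8.5758,-3.6765) cross=-23.487
  mode + wants cross > 0 → take C=(5.1908,3.5674) (cross=23.487)
ex = (C−B)/|BC| = (0.5019,0.8649); ey = (-0.8649,0.5019)
P = B + -0.78·ex + -3.36·ey = (4.1923,-4.8481)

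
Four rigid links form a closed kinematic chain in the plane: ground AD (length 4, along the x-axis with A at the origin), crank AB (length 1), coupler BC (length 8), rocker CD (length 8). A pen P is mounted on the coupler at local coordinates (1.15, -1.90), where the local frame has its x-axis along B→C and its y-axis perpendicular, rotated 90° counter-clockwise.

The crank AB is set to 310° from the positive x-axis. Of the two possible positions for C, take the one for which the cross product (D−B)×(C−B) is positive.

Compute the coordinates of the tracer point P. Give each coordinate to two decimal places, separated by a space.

2.53 0.40

A=(0,0), D=(4.00,0)
B = A + 1.00·(cos310°, sin310°) = (0.6428, -0.7660)
|BD| = 3.4435
circle(B,8.00) ∩ circle(D,8.00): a=1.7218, h=7.8125
  candidates: C₊=(0.5834,7.2337) cross=26.902; C₋=(4.0594,-7.9998) cross=-26.902
  mode + wants cross > 0 → take C=(0.5834,7.2337) (cross=26.902)
ex = (C−B)/|BC| = (-0.0074,1.0000); ey = (-1.0000,-0.0074)
P = B + 1.15·ex + -1.90·ey = (2.5342,0.3980)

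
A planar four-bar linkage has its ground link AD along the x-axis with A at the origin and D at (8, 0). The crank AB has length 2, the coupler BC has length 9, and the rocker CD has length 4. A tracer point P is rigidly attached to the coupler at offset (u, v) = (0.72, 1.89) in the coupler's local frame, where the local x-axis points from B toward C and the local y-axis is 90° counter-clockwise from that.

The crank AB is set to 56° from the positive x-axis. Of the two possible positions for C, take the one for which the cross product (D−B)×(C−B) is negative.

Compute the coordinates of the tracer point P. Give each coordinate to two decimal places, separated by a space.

A=(0,0), D=(8.00,0)
B = A + 2.00·(cos56°, sin56°) = (1.1184, 1.6581)
|BD| = 7.0785
circle(B,9.00) ∩ circle(D,4.00): a=8.1306, h=3.8592
  candidates: C₊=(9.9268,3.5054) cross=27.317; C₋=(8.1188,-3.9982) cross=-27.317
  mode - wants cross < 0 → take C=(8.1188,-3.9982) (cross=-27.317)
ex = (C−B)/|BC| = (0.7778,-0.6285); ey = (0.6285,0.7778)
P = B + 0.72·ex + 1.89·ey = (2.8662,2.6757)

2.87 2.68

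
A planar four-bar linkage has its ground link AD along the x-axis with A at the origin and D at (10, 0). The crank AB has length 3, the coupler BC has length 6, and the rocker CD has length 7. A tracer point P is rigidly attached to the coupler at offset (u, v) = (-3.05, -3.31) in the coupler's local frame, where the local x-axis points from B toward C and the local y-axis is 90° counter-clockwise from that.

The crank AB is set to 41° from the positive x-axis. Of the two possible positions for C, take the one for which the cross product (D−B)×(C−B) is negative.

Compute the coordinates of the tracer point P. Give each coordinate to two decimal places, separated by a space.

-1.82 3.87

A=(0,0), D=(10.00,0)
B = A + 3.00·(cos41°, sin41°) = (2.2641, 1.9682)
|BD| = 7.9823
circle(B,6.00) ∩ circle(D,7.00): a=3.1769, h=5.0899
  candidates: C₊=(6.5979,6.1177) cross=40.630; C₋=(4.0879,-3.7479) cross=-40.630
  mode - wants cross < 0 → take C=(4.0879,-3.7479) (cross=-40.630)
ex = (C−B)/|BC| = (0.3040,-0.9527); ey = (0.9527,0.3040)
P = B + -3.05·ex + -3.31·ey = (-1.8163,3.8678)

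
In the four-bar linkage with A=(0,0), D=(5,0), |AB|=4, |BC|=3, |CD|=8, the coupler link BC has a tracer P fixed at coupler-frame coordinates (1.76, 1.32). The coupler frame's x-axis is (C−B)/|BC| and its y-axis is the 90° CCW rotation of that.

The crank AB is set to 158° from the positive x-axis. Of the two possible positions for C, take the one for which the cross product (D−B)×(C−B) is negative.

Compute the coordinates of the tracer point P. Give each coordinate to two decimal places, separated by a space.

A=(0,0), D=(5.00,0)
B = A + 4.00·(cos158°, sin158°) = (-3.7087, 1.4984)
|BD| = 8.8367
circle(B,3.00) ∩ circle(D,8.00): a=1.3063, h=2.7006
  candidates: C₊=(-1.9634,3.9385) cross=23.865; C₋=(-2.8793,-1.3846) cross=-23.865
  mode - wants cross < 0 → take C=(-2.8793,-1.3846) (cross=-23.865)
ex = (C−B)/|BC| = (0.2765,-0.9610); ey = (0.9610,0.2765)
P = B + 1.76·ex + 1.32·ey = (-1.9536,0.1720)

-1.95 0.17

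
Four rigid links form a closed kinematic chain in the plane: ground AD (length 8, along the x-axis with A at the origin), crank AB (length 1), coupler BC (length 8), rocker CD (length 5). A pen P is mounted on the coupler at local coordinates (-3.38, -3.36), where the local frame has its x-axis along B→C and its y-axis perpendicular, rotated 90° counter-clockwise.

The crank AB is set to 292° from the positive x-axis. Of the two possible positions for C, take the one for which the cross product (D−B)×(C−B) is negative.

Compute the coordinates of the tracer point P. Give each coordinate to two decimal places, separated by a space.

-4.24 -2.13

A=(0,0), D=(8.00,0)
B = A + 1.00·(cos292°, sin292°) = (0.3746, -0.9272)
|BD| = 7.6816
circle(B,8.00) ∩ circle(D,5.00): a=6.3793, h=4.8274
  candidates: C₊=(6.1246,4.6350) cross=37.082; C₋=(7.2900,-4.9493) cross=-37.082
  mode - wants cross < 0 → take C=(7.2900,-4.9493) (cross=-37.082)
ex = (C−B)/|BC| = (0.8644,-0.5028); ey = (0.5028,0.8644)
P = B + -3.38·ex + -3.36·ey = (-4.2364,-2.1323)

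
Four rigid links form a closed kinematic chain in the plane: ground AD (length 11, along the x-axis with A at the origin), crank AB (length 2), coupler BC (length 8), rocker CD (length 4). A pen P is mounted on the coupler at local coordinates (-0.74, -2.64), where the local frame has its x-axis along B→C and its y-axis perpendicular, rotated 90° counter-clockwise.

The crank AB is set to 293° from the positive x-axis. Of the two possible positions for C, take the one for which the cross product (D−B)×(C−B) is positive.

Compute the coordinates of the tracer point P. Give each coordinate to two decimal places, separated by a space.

1.48 -4.49

A=(0,0), D=(11.00,0)
B = A + 2.00·(cos293°, sin293°) = (0.7815, -1.8410)
|BD| = 10.3831
circle(B,8.00) ∩ circle(D,4.00): a=7.5030, h=2.7758
  candidates: C₊=(7.6734,2.2212) cross=28.822; C₋=(8.6577,-3.2425) cross=-28.822
  mode + wants cross > 0 → take C=(7.6734,2.2212) (cross=28.822)
ex = (C−B)/|BC| = (0.8615,0.5078); ey = (-0.5078,0.8615)
P = B + -0.74·ex + -2.64·ey = (1.4845,-4.4911)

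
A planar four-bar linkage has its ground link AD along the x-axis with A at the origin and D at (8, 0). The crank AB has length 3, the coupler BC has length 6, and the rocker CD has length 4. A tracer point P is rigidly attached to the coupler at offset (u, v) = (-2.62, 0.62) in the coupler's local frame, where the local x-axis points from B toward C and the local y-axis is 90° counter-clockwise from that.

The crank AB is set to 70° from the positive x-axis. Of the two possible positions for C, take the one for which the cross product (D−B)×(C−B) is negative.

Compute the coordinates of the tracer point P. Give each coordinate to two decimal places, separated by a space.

A=(0,0), D=(8.00,0)
B = A + 3.00·(cos70°, sin70°) = (1.0261, 2.8191)
|BD| = 7.5222
circle(B,6.00) ∩ circle(D,4.00): a=5.0905, h=3.1760
  candidates: C₊=(6.9358,3.8558) cross=23.890; C₋=(4.5553,-2.0332) cross=-23.890
  mode - wants cross < 0 → take C=(4.5553,-2.0332) (cross=-23.890)
ex = (C−B)/|BC| = (0.5882,-0.8087); ey = (0.8087,0.5882)
P = B + -2.62·ex + 0.62·ey = (-0.0136,5.3026)

-0.01 5.30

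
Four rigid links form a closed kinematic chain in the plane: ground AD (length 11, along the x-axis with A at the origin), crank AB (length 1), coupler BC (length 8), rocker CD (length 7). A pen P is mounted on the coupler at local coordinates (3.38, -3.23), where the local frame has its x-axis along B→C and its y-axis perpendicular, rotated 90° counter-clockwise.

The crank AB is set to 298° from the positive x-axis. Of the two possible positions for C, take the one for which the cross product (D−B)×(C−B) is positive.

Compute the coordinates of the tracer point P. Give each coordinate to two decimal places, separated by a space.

5.14 -0.67

A=(0,0), D=(11.00,0)
B = A + 1.00·(cos298°, sin298°) = (0.4695, -0.8829)
|BD| = 10.5675
circle(B,8.00) ∩ circle(D,7.00): a=5.9935, h=5.2989
  candidates: C₊=(5.9992,4.8982) cross=55.996; C₋=(6.8847,-5.6625) cross=-55.996
  mode + wants cross > 0 → take C=(5.9992,4.8982) (cross=55.996)
ex = (C−B)/|BC| = (0.6912,0.7226); ey = (-0.7226,0.6912)
P = B + 3.38·ex + -3.23·ey = (5.1399,-0.6731)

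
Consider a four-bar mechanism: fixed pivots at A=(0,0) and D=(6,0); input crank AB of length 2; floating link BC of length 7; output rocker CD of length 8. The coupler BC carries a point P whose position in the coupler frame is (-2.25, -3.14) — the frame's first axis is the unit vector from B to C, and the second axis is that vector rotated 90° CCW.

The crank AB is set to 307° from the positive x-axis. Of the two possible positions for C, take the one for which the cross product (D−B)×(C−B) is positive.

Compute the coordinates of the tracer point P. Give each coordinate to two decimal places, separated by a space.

A=(0,0), D=(6.00,0)
B = A + 2.00·(cos307°, sin307°) = (1.2036, -1.5973)
|BD| = 5.0553
circle(B,7.00) ∩ circle(D,8.00): a=1.0441, h=6.9217
  candidates: C₊=(0.0073,5.2997) cross=34.992; C₋=(4.3812,-7.8345) cross=-34.992
  mode + wants cross > 0 → take C=(0.0073,5.2997) (cross=34.992)
ex = (C−B)/|BC| = (-0.1709,0.9853); ey = (-0.9853,-0.1709)
P = B + -2.25·ex + -3.14·ey = (4.6820,-3.2775)

4.68 -3.28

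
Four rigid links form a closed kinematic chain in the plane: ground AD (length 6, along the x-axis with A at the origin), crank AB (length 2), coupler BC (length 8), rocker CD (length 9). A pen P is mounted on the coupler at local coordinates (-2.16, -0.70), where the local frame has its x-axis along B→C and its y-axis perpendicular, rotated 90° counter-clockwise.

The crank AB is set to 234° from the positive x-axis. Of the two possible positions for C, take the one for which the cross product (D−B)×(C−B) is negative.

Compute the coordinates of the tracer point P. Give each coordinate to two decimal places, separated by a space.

A=(0,0), D=(6.00,0)
B = A + 2.00·(cos234°, sin234°) = (-1.1756, -1.6180)
|BD| = 7.3557
circle(B,8.00) ∩ circle(D,9.00): a=2.5223, h=7.5920
  candidates: C₊=(-0.3850,6.3428) cross=55.845; C₋=(2.9550,-8.4692) cross=-55.845
  mode - wants cross < 0 → take C=(2.9550,-8.4692) (cross=-55.845)
ex = (C−B)/|BC| = (0.5163,-0.8564); ey = (0.8564,0.5163)
P = B + -2.16·ex + -0.70·ey = (-2.8903,-0.1296)

-2.89 -0.13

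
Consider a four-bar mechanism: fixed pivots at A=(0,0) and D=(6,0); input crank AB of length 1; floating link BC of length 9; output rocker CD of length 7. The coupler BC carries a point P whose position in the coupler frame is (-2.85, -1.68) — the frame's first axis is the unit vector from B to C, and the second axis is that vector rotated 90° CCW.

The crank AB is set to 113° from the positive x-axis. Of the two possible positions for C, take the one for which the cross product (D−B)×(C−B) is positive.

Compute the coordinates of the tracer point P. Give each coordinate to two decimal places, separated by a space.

A=(0,0), D=(6.00,0)
B = A + 1.00·(cos113°, sin113°) = (-0.3907, 0.9205)
|BD| = 6.4567
circle(B,9.00) ∩ circle(D,7.00): a=5.7064, h=6.9597
  candidates: C₊=(6.2496,6.9955) cross=44.936; C₋=(4.2652,-6.7816) cross=-44.936
  mode + wants cross > 0 → take C=(6.2496,6.9955) (cross=44.936)
ex = (C−B)/|BC| = (0.7378,0.6750); ey = (-0.6750,0.7378)
P = B + -2.85·ex + -1.68·ey = (-1.3595,-2.2428)

-1.36 -2.24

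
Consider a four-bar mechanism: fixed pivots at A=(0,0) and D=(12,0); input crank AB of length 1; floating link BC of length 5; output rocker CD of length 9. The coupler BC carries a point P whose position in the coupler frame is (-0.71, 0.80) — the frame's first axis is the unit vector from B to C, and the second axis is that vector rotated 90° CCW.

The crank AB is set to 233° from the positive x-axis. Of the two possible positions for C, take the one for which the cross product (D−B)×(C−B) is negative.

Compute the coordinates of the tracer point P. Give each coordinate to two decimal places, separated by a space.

A=(0,0), D=(12.00,0)
B = A + 1.00·(cos233°, sin233°) = (-0.6018, -0.7986)
|BD| = 12.6271
circle(B,5.00) ∩ circle(D,9.00): a=4.0961, h=2.8674
  candidates: C₊=(3.3047,2.3221) cross=36.207; C₋=(3.6674,-3.4012) cross=-36.207
  mode - wants cross < 0 → take C=(3.6674,-3.4012) (cross=-36.207)
ex = (C−B)/|BC| = (0.8539,-0.5205); ey = (0.5205,0.8539)
P = B + -0.71·ex + 0.80·ey = (-0.7916,0.2540)

-0.79 0.25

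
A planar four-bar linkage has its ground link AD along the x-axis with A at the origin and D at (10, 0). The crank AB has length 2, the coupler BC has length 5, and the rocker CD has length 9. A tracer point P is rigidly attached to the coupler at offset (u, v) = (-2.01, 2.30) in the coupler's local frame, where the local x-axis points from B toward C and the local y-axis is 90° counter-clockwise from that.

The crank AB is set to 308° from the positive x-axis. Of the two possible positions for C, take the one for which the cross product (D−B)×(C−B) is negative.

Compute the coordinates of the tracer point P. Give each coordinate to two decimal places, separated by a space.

2.45 1.23

A=(0,0), D=(10.00,0)
B = A + 2.00·(cos308°, sin308°) = (1.2313, -1.5760)
|BD| = 8.9092
circle(B,5.00) ∩ circle(D,9.00): a=1.3118, h=4.8249
  candidates: C₊=(1.6689,3.4048) cross=42.986; C₋=(3.3759,-6.0927) cross=-42.986
  mode - wants cross < 0 → take C=(3.3759,-6.0927) (cross=-42.986)
ex = (C−B)/|BC| = (0.4289,-0.9033); ey = (0.9033,0.4289)
P = B + -2.01·ex + 2.30·ey = (2.4469,1.2262)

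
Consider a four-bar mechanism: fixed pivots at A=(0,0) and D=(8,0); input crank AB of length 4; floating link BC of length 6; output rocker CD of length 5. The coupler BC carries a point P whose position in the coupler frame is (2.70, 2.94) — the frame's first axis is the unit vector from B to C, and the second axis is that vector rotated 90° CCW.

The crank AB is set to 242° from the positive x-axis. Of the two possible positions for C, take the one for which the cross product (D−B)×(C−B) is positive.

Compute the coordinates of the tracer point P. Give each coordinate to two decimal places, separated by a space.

-1.39 0.43

A=(0,0), D=(8.00,0)
B = A + 4.00·(cos242°, sin242°) = (-1.8779, -3.5318)
|BD| = 10.4903
circle(B,6.00) ∩ circle(D,5.00): a=5.7694, h=1.6473
  candidates: C₊=(3.0001,-0.0383) cross=17.281; C₋=(4.1093,-3.1405) cross=-17.281
  mode + wants cross > 0 → take C=(3.0001,-0.0383) (cross=17.281)
ex = (C−B)/|BC| = (0.8130,0.5823); ey = (-0.5823,0.8130)
P = B + 2.70·ex + 2.94·ey = (-1.3946,0.4305)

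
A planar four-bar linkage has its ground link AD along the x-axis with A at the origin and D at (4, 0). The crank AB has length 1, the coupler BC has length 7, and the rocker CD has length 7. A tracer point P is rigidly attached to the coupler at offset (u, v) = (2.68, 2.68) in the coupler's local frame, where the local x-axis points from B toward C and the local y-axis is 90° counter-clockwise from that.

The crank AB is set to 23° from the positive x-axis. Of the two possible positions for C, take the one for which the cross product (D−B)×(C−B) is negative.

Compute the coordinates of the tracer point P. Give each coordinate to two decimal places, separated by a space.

3.85 -2.02

A=(0,0), D=(4.00,0)
B = A + 1.00·(cos23°, sin23°) = (0.9205, 0.3907)
|BD| = 3.1042
circle(B,7.00) ∩ circle(D,7.00): a=1.5521, h=6.8258
  candidates: C₊=(3.3194,6.9668) cross=21.188; C₋=(1.6011,-6.5761) cross=-21.188
  mode - wants cross < 0 → take C=(1.6011,-6.5761) (cross=-21.188)
ex = (C−B)/|BC| = (0.0972,-0.9953); ey = (0.9953,0.0972)
P = B + 2.68·ex + 2.68·ey = (3.8484,-2.0160)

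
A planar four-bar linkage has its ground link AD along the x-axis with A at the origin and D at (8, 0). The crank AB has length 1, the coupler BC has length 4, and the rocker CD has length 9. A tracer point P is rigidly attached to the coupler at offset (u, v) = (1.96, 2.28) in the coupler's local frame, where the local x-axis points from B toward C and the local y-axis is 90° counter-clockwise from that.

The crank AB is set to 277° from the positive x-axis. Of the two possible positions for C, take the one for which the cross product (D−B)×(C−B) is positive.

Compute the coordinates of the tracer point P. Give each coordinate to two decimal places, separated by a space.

-2.44 0.59

A=(0,0), D=(8.00,0)
B = A + 1.00·(cos277°, sin277°) = (0.1219, -0.9925)
|BD| = 7.9404
circle(B,4.00) ∩ circle(D,9.00): a=-0.1228, h=3.9981
  candidates: C₊=(-0.4997,2.9589) cross=31.747; C₋=(0.4998,-4.9747) cross=-31.747
  mode + wants cross > 0 → take C=(-0.4997,2.9589) (cross=31.747)
ex = (C−B)/|BC| = (-0.1554,0.9879); ey = (-0.9879,-0.1554)
P = B + 1.96·ex + 2.28·ey = (-2.4350,0.5893)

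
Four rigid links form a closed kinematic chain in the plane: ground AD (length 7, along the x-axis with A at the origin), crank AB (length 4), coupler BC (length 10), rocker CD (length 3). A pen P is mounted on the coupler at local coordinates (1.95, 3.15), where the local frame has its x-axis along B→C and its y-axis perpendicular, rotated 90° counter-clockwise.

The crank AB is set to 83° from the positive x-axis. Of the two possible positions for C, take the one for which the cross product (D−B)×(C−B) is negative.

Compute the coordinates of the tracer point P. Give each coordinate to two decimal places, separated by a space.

A=(0,0), D=(7.00,0)
B = A + 4.00·(cos83°, sin83°) = (0.4875, 3.9702)
|BD| = 7.6273
circle(B,10.00) ∩ circle(D,3.00): a=9.7791, h=2.0904
  candidates: C₊=(9.9254,0.6648) cross=15.944; C₋=(7.7492,-2.9049) cross=-15.944
  mode - wants cross < 0 → take C=(7.7492,-2.9049) (cross=-15.944)
ex = (C−B)/|BC| = (0.7262,-0.6875); ey = (0.6875,0.7262)
P = B + 1.95·ex + 3.15·ey = (4.0692,4.9170)

4.07 4.92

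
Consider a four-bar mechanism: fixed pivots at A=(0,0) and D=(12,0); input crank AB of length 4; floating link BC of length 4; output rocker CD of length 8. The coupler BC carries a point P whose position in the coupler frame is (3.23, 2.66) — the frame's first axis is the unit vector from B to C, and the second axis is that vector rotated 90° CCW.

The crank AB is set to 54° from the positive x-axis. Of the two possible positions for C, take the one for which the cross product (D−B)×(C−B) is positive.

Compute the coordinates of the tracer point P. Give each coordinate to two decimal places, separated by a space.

3.93 7.11

A=(0,0), D=(12.00,0)
B = A + 4.00·(cos54°, sin54°) = (2.3511, 3.2361)
|BD| = 10.1771
circle(B,4.00) ∩ circle(D,8.00): a=2.7303, h=2.9233
  candidates: C₊=(5.8693,5.1395) cross=29.750; C₋=(4.0102,-0.4037) cross=-29.750
  mode + wants cross > 0 → take C=(5.8693,5.1395) (cross=29.750)
ex = (C−B)/|BC| = (0.8795,0.4758); ey = (-0.4758,0.8795)
P = B + 3.23·ex + 2.66·ey = (3.9263,7.1126)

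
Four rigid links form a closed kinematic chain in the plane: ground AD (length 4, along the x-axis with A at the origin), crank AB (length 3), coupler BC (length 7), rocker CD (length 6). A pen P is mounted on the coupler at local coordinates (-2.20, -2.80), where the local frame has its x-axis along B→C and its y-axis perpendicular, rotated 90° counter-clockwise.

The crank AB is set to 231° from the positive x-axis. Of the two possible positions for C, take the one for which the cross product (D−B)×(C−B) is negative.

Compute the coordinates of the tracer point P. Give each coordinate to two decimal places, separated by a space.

-5.23 -3.56

A=(0,0), D=(4.00,0)
B = A + 3.00·(cos231°, sin231°) = (-1.8880, -2.3314)
|BD| = 6.3327
circle(B,7.00) ∩ circle(D,6.00): a=4.1928, h=5.6054
  candidates: C₊=(-0.0533,4.4239) cross=35.498; C₋=(4.0740,-5.9995) cross=-35.498
  mode - wants cross < 0 → take C=(4.0740,-5.9995) (cross=-35.498)
ex = (C−B)/|BC| = (0.8517,-0.5240); ey = (0.5240,0.8517)
P = B + -2.20·ex + -2.80·ey = (-5.2290,-3.5634)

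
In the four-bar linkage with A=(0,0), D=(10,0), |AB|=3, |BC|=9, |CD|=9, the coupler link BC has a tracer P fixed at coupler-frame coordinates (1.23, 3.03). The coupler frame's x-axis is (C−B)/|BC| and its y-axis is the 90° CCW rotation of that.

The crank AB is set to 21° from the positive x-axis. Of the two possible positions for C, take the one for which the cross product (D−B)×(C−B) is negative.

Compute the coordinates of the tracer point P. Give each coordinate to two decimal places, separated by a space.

6.05 0.69

A=(0,0), D=(10.00,0)
B = A + 3.00·(cos21°, sin21°) = (2.8007, 1.0751)
|BD| = 7.2791
circle(B,9.00) ∩ circle(D,9.00): a=3.6395, h=8.2313
  candidates: C₊=(7.6161,8.6785) cross=59.916; C₋=(5.1846,-7.6034) cross=-59.916
  mode - wants cross < 0 → take C=(5.1846,-7.6034) (cross=-59.916)
ex = (C−B)/|BC| = (0.2649,-0.9643); ey = (0.9643,0.2649)
P = B + 1.23·ex + 3.03·ey = (6.0483,0.6916)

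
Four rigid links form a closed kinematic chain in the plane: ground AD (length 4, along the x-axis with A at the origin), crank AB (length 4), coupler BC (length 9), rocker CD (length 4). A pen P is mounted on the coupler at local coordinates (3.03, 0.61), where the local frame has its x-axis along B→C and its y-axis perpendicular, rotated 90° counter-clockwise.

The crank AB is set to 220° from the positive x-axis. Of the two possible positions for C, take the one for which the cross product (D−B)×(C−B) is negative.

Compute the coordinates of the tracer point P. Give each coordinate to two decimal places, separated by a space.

0.01 -2.29

A=(0,0), D=(4.00,0)
B = A + 4.00·(cos220°, sin220°) = (-3.0642, -2.5712)
|BD| = 7.5175
circle(B,9.00) ∩ circle(D,4.00): a=8.0820, h=3.9600
  candidates: C₊=(3.1760,3.9142) cross=29.769; C₋=(5.8848,-3.5281) cross=-29.769
  mode - wants cross < 0 → take C=(5.8848,-3.5281) (cross=-29.769)
ex = (C−B)/|BC| = (0.9943,-0.1063); ey = (0.1063,0.9943)
P = B + 3.03·ex + 0.61·ey = (0.0135,-2.2868)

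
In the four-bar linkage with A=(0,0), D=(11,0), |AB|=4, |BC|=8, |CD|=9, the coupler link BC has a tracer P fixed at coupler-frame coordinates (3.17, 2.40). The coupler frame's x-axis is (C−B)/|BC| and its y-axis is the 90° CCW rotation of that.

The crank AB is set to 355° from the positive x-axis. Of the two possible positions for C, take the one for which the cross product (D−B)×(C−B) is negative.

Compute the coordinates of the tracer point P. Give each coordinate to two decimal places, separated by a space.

7.31 -2.53

A=(0,0), D=(11.00,0)
B = A + 4.00·(cos355°, sin355°) = (3.9848, -0.3486)
|BD| = 7.0239
circle(B,8.00) ∩ circle(D,9.00): a=2.3018, h=7.6617
  candidates: C₊=(5.9034,7.4179) cross=53.815; C₋=(6.6640,-7.8866) cross=-53.815
  mode - wants cross < 0 → take C=(6.6640,-7.8866) (cross=-53.815)
ex = (C−B)/|BC| = (0.3349,-0.9423); ey = (0.9423,0.3349)
P = B + 3.17·ex + 2.40·ey = (7.3078,-2.5318)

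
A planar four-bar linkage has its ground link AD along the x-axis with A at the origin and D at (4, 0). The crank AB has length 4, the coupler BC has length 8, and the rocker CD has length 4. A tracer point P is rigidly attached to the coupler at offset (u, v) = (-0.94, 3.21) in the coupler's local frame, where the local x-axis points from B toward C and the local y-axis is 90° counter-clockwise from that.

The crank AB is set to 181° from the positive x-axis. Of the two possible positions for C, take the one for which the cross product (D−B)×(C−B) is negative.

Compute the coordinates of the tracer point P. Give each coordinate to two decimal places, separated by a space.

-3.30 3.20

A=(0,0), D=(4.00,0)
B = A + 4.00·(cos181°, sin181°) = (-3.9994, -0.0698)
|BD| = 7.9997
circle(B,8.00) ∩ circle(D,4.00): a=7.0000, h=3.8731
  candidates: C₊=(2.9665,3.8642) cross=30.983; C₋=(3.0341,-3.8816) cross=-30.983
  mode - wants cross < 0 → take C=(3.0341,-3.8816) (cross=-30.983)
ex = (C−B)/|BC| = (0.8792,-0.4765); ey = (0.4765,0.8792)
P = B + -0.94·ex + 3.21·ey = (-3.2963,3.2003)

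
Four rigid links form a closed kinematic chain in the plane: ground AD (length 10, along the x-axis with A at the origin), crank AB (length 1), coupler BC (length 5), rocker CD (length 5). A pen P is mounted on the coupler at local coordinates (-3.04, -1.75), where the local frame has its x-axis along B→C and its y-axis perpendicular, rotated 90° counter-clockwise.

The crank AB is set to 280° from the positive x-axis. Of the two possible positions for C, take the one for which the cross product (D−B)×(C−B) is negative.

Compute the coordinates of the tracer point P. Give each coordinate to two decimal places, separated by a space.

A=(0,0), D=(10.00,0)
B = A + 1.00·(cos280°, sin280°) = (0.1736, -0.9848)
|BD| = 9.8756
circle(B,5.00) ∩ circle(D,5.00): a=4.9378, h=0.7863
  candidates: C₊=(5.0084,0.2900) cross=7.765; C₋=(5.1652,-1.2748) cross=-7.765
  mode - wants cross < 0 → take C=(5.1652,-1.2748) (cross=-7.765)
ex = (C−B)/|BC| = (0.9983,-0.0580); ey = (0.0580,0.9983)
P = B + -3.04·ex + -1.75·ey = (-2.9627,-2.5556)

-2.96 -2.56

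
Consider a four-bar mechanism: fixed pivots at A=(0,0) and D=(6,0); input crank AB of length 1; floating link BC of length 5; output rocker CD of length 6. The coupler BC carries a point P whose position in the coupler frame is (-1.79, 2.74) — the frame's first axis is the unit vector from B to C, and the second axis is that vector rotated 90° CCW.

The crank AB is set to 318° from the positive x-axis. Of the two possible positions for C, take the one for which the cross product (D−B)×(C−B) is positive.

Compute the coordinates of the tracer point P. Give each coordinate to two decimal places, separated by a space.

-2.30 -1.87

A=(0,0), D=(6.00,0)
B = A + 1.00·(cos318°, sin318°) = (0.7431, -0.6691)
|BD| = 5.2993
circle(B,5.00) ∩ circle(D,6.00): a=1.6118, h=4.7331
  candidates: C₊=(1.7444,4.2296) cross=25.082; C₋=(2.9396,-5.1608) cross=-25.082
  mode + wants cross > 0 → take C=(1.7444,4.2296) (cross=25.082)
ex = (C−B)/|BC| = (0.2002,0.9797); ey = (-0.9797,0.2002)
P = B + -1.79·ex + 2.74·ey = (-2.2998,-1.8742)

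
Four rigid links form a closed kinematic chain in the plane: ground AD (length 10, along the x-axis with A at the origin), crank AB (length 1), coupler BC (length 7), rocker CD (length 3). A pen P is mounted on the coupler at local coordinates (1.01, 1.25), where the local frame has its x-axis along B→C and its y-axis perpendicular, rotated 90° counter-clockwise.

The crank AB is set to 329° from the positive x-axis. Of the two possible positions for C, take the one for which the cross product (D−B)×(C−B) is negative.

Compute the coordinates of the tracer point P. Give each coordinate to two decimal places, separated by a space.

A=(0,0), D=(10.00,0)
B = A + 1.00·(cos329°, sin329°) = (0.8572, -0.5150)
|BD| = 9.1573
circle(B,7.00) ∩ circle(D,3.00): a=6.7627, h=1.8072
  candidates: C₊=(7.5075,1.6696) cross=16.549; C₋=(7.7108,-1.9390) cross=-16.549
  mode - wants cross < 0 → take C=(7.7108,-1.9390) (cross=-16.549)
ex = (C−B)/|BC| = (0.9791,-0.2034); ey = (0.2034,0.9791)
P = B + 1.01·ex + 1.25·ey = (2.1003,0.5034)

2.10 0.50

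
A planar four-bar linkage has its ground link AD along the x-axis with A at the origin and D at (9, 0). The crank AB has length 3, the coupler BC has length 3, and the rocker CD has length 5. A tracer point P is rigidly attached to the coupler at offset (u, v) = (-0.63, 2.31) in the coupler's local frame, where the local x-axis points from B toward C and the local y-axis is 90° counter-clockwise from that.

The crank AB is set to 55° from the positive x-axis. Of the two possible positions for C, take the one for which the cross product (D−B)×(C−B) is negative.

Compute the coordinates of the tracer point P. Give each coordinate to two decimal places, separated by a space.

A=(0,0), D=(9.00,0)
B = A + 3.00·(cos55°, sin55°) = (1.7207, 2.4575)
|BD| = 7.6829
circle(B,3.00) ∩ circle(D,5.00): a=2.8002, h=1.0766
  candidates: C₊=(4.7182,2.5818) cross=8.271; C₋=(4.0294,0.5418) cross=-8.271
  mode - wants cross < 0 → take C=(4.0294,0.5418) (cross=-8.271)
ex = (C−B)/|BC| = (0.7696,-0.6386); ey = (0.6386,0.7696)
P = B + -0.63·ex + 2.31·ey = (2.7110,4.6375)

2.71 4.64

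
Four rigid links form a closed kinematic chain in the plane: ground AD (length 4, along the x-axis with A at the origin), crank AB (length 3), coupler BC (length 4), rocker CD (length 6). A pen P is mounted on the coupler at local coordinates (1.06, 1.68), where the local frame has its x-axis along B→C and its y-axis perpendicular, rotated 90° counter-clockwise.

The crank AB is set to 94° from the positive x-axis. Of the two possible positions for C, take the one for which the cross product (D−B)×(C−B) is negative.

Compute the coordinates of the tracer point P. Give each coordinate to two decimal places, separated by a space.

0.83 1.30

A=(0,0), D=(4.00,0)
B = A + 3.00·(cos94°, sin94°) = (-0.2093, 2.9927)
|BD| = 5.1647
circle(B,4.00) ∩ circle(D,6.00): a=0.6461, h=3.9475
  candidates: C₊=(2.6047,5.8355) cross=20.388; C₋=(-1.9700,-0.5989) cross=-20.388
  mode - wants cross < 0 → take C=(-1.9700,-0.5989) (cross=-20.388)
ex = (C−B)/|BC| = (-0.4402,-0.8979); ey = (0.8979,-0.4402)
P = B + 1.06·ex + 1.68·ey = (0.8326,1.3014)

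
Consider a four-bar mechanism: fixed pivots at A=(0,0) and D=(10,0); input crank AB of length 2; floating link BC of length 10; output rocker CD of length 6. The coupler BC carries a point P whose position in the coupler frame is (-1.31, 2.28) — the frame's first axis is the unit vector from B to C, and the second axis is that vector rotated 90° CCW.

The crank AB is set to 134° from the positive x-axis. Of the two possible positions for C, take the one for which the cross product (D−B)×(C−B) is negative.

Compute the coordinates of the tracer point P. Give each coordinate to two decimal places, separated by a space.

A=(0,0), D=(10.00,0)
B = A + 2.00·(cos134°, sin134°) = (-1.3893, 1.4387)
|BD| = 11.4798
circle(B,10.00) ∩ circle(D,6.00): a=8.5274, h=5.2233
  candidates: C₊=(7.7255,5.5522) cross=59.963; C₋=(6.4163,-4.8122) cross=-59.963
  mode - wants cross < 0 → take C=(6.4163,-4.8122) (cross=-59.963)
ex = (C−B)/|BC| = (0.7806,-0.6251); ey = (0.6251,0.7806)
P = B + -1.31·ex + 2.28·ey = (-0.9867,4.0372)

-0.99 4.04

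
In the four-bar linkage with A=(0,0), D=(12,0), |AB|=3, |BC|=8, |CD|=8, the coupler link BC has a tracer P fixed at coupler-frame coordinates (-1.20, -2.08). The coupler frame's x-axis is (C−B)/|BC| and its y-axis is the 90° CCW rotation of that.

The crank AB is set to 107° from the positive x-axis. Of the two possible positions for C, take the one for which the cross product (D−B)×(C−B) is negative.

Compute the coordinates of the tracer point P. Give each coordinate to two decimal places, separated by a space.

A=(0,0), D=(12.00,0)
B = A + 3.00·(cos107°, sin107°) = (-0.8771, 2.8689)
|BD| = 13.1928
circle(B,8.00) ∩ circle(D,8.00): a=6.5964, h=4.5263
  candidates: C₊=(6.5457,5.8524) cross=59.715; C₋=(4.5772,-2.9835) cross=-59.715
  mode - wants cross < 0 → take C=(4.5772,-2.9835) (cross=-59.715)
ex = (C−B)/|BC| = (0.6818,-0.7316); ey = (0.7316,0.6818)
P = B + -1.20·ex + -2.08·ey = (-3.2169,2.3287)

-3.22 2.33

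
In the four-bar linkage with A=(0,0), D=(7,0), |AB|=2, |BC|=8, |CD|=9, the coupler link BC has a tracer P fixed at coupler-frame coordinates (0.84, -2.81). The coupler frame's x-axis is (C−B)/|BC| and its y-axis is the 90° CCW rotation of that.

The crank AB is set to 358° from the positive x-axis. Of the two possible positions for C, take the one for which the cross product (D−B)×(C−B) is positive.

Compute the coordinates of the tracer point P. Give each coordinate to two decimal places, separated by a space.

4.87 0.52

A=(0,0), D=(7.00,0)
B = A + 2.00·(cos358°, sin358°) = (1.9988, -0.0698)
|BD| = 5.0017
circle(B,8.00) ∩ circle(D,9.00): a=0.8014, h=7.9598
  candidates: C₊=(2.6891,7.9004) cross=39.812; C₋=(2.9112,-8.0176) cross=-39.812
  mode + wants cross > 0 → take C=(2.6891,7.9004) (cross=39.812)
ex = (C−B)/|BC| = (0.0863,0.9963); ey = (-0.9963,0.0863)
P = B + 0.84·ex + -2.81·ey = (4.8708,0.5246)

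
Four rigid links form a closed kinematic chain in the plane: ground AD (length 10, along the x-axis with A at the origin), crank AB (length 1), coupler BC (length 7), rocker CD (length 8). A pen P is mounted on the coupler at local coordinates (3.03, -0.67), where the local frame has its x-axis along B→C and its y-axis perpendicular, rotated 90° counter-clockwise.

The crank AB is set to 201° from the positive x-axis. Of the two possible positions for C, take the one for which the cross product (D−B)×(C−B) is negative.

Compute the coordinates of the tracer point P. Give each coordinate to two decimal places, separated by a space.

0.73 -2.97

A=(0,0), D=(10.00,0)
B = A + 1.00·(cos201°, sin201°) = (-0.9336, -0.3584)
|BD| = 10.9395
circle(B,7.00) ∩ circle(D,8.00): a=4.7841, h=5.1100
  candidates: C₊=(3.6806,4.9056) cross=55.901; C₋=(4.0154,-5.3089) cross=-55.901
  mode - wants cross < 0 → take C=(4.0154,-5.3089) (cross=-55.901)
ex = (C−B)/|BC| = (0.7070,-0.7072); ey = (0.7072,0.7070)
P = B + 3.03·ex + -0.67·ey = (0.7348,-2.9749)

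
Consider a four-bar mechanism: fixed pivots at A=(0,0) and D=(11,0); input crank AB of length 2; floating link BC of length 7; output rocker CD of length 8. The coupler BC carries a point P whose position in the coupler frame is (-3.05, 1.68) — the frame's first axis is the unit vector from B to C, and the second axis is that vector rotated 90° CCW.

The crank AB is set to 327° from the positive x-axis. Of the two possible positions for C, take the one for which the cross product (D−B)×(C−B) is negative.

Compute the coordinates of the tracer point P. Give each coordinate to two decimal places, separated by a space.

A=(0,0), D=(11.00,0)
B = A + 2.00·(cos327°, sin327°) = (1.6773, -1.0893)
|BD| = 9.3861
circle(B,7.00) ∩ circle(D,8.00): a=3.8940, h=5.8169
  candidates: C₊=(4.8699,5.1403) cross=54.598; C₋=(6.2201,-6.4150) cross=-54.598
  mode - wants cross < 0 → take C=(6.2201,-6.4150) (cross=-54.598)
ex = (C−B)/|BC| = (0.6490,-0.7608); ey = (0.7608,0.6490)
P = B + -3.05·ex + 1.68·ey = (0.9762,2.3215)

0.98 2.32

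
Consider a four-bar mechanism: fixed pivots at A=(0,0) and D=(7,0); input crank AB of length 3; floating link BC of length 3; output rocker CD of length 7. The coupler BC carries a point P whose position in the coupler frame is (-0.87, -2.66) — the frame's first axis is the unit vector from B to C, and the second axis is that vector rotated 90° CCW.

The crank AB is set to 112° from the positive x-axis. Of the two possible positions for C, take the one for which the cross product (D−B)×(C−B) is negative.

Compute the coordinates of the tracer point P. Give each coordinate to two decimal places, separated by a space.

-3.92 2.59

A=(0,0), D=(7.00,0)
B = A + 3.00·(cos112°, sin112°) = (-1.1238, 2.7816)
|BD| = 8.5868
circle(B,3.00) ∩ circle(D,7.00): a=1.9643, h=2.2675
  candidates: C₊=(1.4691,4.2905) cross=19.471; C₋=(-0.0000,-0.0000) cross=-19.471
  mode - wants cross < 0 → take C=(-0.0000,-0.0000) (cross=-19.471)
ex = (C−B)/|BC| = (0.3746,-0.9272); ey = (0.9272,0.3746)
P = B + -0.87·ex + -2.66·ey = (-3.9160,2.5917)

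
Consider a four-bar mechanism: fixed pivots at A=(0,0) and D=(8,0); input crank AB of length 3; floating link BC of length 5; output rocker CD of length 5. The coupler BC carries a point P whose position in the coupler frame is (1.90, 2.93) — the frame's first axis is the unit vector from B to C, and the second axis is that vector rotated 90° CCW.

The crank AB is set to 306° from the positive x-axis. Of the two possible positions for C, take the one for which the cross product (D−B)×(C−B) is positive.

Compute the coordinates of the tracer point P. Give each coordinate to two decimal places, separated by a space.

-0.30 0.39

A=(0,0), D=(8.00,0)
B = A + 3.00·(cos306°, sin306°) = (1.7634, -2.4271)
|BD| = 6.6923
circle(B,5.00) ∩ circle(D,5.00): a=3.3461, h=3.7153
  candidates: C₊=(3.5343,2.2488) cross=24.864; C₋=(6.2291,-4.6759) cross=-24.864
  mode + wants cross > 0 → take C=(3.5343,2.2488) (cross=24.864)
ex = (C−B)/|BC| = (0.3542,0.9352); ey = (-0.9352,0.3542)
P = B + 1.90·ex + 2.93·ey = (-0.3038,0.3875)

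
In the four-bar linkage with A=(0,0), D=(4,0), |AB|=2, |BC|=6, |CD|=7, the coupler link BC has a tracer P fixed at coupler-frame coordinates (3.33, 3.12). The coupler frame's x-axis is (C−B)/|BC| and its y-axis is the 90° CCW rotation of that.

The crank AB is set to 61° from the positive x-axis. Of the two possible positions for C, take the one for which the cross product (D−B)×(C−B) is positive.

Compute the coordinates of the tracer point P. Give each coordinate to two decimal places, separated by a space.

A=(0,0), D=(4.00,0)
B = A + 2.00·(cos61°, sin61°) = (0.9696, 1.7492)
|BD| = 3.4990
circle(B,6.00) ∩ circle(D,7.00): a=-0.1082, h=5.9990
  candidates: C₊=(3.8750,6.9989) cross=20.991; C₋=(-2.1231,-3.3923) cross=-20.991
  mode + wants cross > 0 → take C=(3.8750,6.9989) (cross=20.991)
ex = (C−B)/|BC| = (0.4842,0.8749); ey = (-0.8749,0.4842)
P = B + 3.33·ex + 3.12·ey = (-0.1477,6.1736)

-0.15 6.17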